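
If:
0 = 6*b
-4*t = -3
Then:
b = 0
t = 3/4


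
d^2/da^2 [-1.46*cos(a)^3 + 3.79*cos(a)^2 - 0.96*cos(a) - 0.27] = 2.055*cos(a) - 7.58*cos(2*a) + 3.285*cos(3*a)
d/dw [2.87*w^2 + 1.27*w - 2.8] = 5.74*w + 1.27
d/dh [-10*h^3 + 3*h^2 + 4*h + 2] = -30*h^2 + 6*h + 4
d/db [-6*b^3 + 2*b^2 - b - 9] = -18*b^2 + 4*b - 1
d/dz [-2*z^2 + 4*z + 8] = 4 - 4*z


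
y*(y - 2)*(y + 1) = y^3 - y^2 - 2*y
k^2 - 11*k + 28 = (k - 7)*(k - 4)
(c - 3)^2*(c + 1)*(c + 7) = c^4 + 2*c^3 - 32*c^2 + 30*c + 63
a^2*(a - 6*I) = a^3 - 6*I*a^2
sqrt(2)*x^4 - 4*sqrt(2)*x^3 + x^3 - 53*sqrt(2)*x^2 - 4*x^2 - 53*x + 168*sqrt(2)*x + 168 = (x - 8)*(x - 3)*(x + 7)*(sqrt(2)*x + 1)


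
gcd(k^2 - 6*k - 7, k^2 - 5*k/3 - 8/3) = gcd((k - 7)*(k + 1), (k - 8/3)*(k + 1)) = k + 1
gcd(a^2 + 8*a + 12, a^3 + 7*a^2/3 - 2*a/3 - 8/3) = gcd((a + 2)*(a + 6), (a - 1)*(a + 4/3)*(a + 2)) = a + 2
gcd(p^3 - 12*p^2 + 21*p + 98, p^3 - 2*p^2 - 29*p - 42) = p^2 - 5*p - 14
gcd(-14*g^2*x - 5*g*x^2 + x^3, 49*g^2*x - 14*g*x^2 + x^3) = -7*g*x + x^2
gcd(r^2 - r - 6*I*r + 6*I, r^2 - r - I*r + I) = r - 1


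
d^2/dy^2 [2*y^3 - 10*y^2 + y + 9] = 12*y - 20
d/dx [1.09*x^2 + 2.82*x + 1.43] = 2.18*x + 2.82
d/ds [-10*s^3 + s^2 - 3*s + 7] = -30*s^2 + 2*s - 3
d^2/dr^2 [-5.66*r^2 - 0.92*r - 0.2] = -11.3200000000000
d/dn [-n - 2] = -1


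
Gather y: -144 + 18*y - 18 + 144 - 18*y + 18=0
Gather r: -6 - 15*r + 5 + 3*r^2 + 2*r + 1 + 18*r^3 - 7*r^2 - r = 18*r^3 - 4*r^2 - 14*r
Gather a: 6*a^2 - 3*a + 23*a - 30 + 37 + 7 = 6*a^2 + 20*a + 14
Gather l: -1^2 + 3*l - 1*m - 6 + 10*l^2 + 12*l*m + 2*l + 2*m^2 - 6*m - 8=10*l^2 + l*(12*m + 5) + 2*m^2 - 7*m - 15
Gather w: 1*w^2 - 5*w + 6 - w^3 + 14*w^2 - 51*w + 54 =-w^3 + 15*w^2 - 56*w + 60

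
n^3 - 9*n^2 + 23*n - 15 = (n - 5)*(n - 3)*(n - 1)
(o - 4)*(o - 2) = o^2 - 6*o + 8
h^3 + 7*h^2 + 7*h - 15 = (h - 1)*(h + 3)*(h + 5)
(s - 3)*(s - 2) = s^2 - 5*s + 6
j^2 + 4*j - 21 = (j - 3)*(j + 7)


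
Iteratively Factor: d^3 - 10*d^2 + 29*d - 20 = (d - 4)*(d^2 - 6*d + 5) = (d - 5)*(d - 4)*(d - 1)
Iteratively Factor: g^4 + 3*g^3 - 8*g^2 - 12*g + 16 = (g + 2)*(g^3 + g^2 - 10*g + 8) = (g - 2)*(g + 2)*(g^2 + 3*g - 4) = (g - 2)*(g - 1)*(g + 2)*(g + 4)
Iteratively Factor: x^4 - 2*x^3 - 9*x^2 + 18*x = (x + 3)*(x^3 - 5*x^2 + 6*x) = (x - 2)*(x + 3)*(x^2 - 3*x) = x*(x - 2)*(x + 3)*(x - 3)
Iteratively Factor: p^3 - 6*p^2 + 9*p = (p - 3)*(p^2 - 3*p) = p*(p - 3)*(p - 3)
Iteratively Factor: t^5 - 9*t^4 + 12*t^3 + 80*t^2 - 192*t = (t - 4)*(t^4 - 5*t^3 - 8*t^2 + 48*t) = (t - 4)^2*(t^3 - t^2 - 12*t) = t*(t - 4)^2*(t^2 - t - 12) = t*(t - 4)^3*(t + 3)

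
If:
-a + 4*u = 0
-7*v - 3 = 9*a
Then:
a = -7*v/9 - 1/3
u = -7*v/36 - 1/12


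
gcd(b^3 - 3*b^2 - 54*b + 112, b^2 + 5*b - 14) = b^2 + 5*b - 14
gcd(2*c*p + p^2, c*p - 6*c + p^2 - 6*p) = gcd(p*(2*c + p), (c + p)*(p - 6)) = 1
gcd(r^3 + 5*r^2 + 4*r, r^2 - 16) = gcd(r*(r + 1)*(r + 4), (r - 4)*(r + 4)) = r + 4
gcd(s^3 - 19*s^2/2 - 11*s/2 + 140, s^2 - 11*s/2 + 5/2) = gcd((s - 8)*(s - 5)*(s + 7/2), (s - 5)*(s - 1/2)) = s - 5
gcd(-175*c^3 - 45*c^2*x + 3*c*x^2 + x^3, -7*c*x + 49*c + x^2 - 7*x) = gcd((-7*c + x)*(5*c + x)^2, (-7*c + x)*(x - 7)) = -7*c + x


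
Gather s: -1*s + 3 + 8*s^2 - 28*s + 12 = 8*s^2 - 29*s + 15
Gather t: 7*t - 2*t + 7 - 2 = 5*t + 5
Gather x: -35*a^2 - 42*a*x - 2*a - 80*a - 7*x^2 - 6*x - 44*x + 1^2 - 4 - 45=-35*a^2 - 82*a - 7*x^2 + x*(-42*a - 50) - 48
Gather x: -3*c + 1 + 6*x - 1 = -3*c + 6*x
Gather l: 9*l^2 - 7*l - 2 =9*l^2 - 7*l - 2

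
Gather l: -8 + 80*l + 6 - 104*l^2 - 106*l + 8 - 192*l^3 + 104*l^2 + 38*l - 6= -192*l^3 + 12*l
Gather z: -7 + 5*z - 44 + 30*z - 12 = 35*z - 63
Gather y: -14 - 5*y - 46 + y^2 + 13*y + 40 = y^2 + 8*y - 20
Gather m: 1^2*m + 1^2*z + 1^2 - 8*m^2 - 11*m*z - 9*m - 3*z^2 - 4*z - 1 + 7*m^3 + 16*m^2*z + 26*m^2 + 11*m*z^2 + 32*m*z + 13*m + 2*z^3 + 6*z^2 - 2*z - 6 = 7*m^3 + m^2*(16*z + 18) + m*(11*z^2 + 21*z + 5) + 2*z^3 + 3*z^2 - 5*z - 6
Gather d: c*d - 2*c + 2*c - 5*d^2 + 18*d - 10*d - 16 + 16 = -5*d^2 + d*(c + 8)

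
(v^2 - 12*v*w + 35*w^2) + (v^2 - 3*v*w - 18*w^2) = 2*v^2 - 15*v*w + 17*w^2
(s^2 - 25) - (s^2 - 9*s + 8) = 9*s - 33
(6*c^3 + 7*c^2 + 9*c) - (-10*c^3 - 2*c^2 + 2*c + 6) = 16*c^3 + 9*c^2 + 7*c - 6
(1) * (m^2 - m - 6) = m^2 - m - 6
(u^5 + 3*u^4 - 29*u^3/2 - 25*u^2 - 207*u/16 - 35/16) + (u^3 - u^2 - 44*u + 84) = u^5 + 3*u^4 - 27*u^3/2 - 26*u^2 - 911*u/16 + 1309/16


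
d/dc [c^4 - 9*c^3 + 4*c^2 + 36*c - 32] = 4*c^3 - 27*c^2 + 8*c + 36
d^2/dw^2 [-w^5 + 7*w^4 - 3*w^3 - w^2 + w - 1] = -20*w^3 + 84*w^2 - 18*w - 2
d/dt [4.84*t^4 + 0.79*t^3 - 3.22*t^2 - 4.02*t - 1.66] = 19.36*t^3 + 2.37*t^2 - 6.44*t - 4.02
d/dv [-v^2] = -2*v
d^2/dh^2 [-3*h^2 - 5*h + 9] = -6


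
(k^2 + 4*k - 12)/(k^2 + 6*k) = (k - 2)/k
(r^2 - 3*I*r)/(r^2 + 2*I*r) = (r - 3*I)/(r + 2*I)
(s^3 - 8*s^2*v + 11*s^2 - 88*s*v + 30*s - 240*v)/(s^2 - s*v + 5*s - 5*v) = (s^2 - 8*s*v + 6*s - 48*v)/(s - v)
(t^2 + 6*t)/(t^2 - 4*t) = (t + 6)/(t - 4)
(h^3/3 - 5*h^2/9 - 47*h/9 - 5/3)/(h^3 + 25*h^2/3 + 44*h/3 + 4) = (h^2 - 2*h - 15)/(3*(h^2 + 8*h + 12))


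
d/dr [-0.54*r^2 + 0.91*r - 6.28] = 0.91 - 1.08*r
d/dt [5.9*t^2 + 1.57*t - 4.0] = 11.8*t + 1.57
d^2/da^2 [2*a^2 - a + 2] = 4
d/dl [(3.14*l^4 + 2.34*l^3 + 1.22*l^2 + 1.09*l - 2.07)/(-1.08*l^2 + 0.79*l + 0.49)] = (-6.7824*l^5 + 4.9146*l^4 + 9.8516*l^3 + 5.5808*l^2 - 3.2756*l + 2.1694)/(1.1664*l^4 - 1.7064*l^3 - 0.4343*l^2 + 0.7742*l + 0.2401)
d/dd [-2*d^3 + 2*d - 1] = 2 - 6*d^2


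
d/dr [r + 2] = 1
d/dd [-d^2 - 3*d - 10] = -2*d - 3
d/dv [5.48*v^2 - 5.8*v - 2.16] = 10.96*v - 5.8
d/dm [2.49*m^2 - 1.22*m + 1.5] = 4.98*m - 1.22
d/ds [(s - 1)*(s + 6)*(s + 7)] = 3*s^2 + 24*s + 29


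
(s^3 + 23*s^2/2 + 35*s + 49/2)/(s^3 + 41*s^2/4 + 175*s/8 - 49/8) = 4*(s + 1)/(4*s - 1)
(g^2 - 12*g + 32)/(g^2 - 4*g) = (g - 8)/g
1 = 1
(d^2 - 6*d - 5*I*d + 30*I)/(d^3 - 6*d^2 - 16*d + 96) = (d - 5*I)/(d^2 - 16)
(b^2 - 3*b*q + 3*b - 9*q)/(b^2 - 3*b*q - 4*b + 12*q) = (b + 3)/(b - 4)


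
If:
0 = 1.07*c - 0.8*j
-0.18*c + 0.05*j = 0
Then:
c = 0.00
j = 0.00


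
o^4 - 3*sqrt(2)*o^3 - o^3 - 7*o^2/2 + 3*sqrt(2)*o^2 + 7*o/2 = o*(o - 1)*(o - 7*sqrt(2)/2)*(o + sqrt(2)/2)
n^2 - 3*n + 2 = (n - 2)*(n - 1)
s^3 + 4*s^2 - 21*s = s*(s - 3)*(s + 7)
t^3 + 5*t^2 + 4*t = t*(t + 1)*(t + 4)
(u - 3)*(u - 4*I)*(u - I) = u^3 - 3*u^2 - 5*I*u^2 - 4*u + 15*I*u + 12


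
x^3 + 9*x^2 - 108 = (x - 3)*(x + 6)^2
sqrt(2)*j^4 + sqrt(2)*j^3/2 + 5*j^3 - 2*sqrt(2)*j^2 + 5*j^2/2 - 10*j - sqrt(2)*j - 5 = (j - sqrt(2))*(j + sqrt(2))*(j + 5*sqrt(2)/2)*(sqrt(2)*j + sqrt(2)/2)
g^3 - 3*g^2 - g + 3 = (g - 3)*(g - 1)*(g + 1)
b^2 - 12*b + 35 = (b - 7)*(b - 5)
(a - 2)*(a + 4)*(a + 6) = a^3 + 8*a^2 + 4*a - 48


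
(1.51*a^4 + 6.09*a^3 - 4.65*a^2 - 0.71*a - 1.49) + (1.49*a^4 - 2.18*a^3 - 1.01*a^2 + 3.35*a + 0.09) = 3.0*a^4 + 3.91*a^3 - 5.66*a^2 + 2.64*a - 1.4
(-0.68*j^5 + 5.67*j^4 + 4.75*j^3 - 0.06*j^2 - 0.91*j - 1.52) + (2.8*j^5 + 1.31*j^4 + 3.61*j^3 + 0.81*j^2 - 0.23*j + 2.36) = 2.12*j^5 + 6.98*j^4 + 8.36*j^3 + 0.75*j^2 - 1.14*j + 0.84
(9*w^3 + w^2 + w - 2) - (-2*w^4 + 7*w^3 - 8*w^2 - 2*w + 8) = 2*w^4 + 2*w^3 + 9*w^2 + 3*w - 10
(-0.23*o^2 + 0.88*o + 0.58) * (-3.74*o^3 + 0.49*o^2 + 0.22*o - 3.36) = 0.8602*o^5 - 3.4039*o^4 - 1.7886*o^3 + 1.2506*o^2 - 2.8292*o - 1.9488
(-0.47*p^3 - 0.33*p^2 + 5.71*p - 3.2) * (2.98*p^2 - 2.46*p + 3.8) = -1.4006*p^5 + 0.1728*p^4 + 16.0416*p^3 - 24.8366*p^2 + 29.57*p - 12.16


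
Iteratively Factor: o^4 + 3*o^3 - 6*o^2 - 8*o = (o + 1)*(o^3 + 2*o^2 - 8*o) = (o - 2)*(o + 1)*(o^2 + 4*o) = o*(o - 2)*(o + 1)*(o + 4)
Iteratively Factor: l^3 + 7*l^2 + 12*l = (l + 3)*(l^2 + 4*l) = l*(l + 3)*(l + 4)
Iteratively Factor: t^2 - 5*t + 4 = (t - 1)*(t - 4)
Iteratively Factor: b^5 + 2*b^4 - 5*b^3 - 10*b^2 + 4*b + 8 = (b - 2)*(b^4 + 4*b^3 + 3*b^2 - 4*b - 4) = (b - 2)*(b + 1)*(b^3 + 3*b^2 - 4) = (b - 2)*(b + 1)*(b + 2)*(b^2 + b - 2) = (b - 2)*(b + 1)*(b + 2)^2*(b - 1)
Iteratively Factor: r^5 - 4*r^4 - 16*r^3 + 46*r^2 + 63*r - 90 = (r + 3)*(r^4 - 7*r^3 + 5*r^2 + 31*r - 30) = (r - 3)*(r + 3)*(r^3 - 4*r^2 - 7*r + 10) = (r - 3)*(r - 1)*(r + 3)*(r^2 - 3*r - 10) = (r - 5)*(r - 3)*(r - 1)*(r + 3)*(r + 2)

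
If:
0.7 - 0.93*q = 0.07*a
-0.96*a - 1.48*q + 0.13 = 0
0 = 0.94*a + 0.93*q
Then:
No Solution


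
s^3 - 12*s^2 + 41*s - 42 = (s - 7)*(s - 3)*(s - 2)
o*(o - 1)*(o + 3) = o^3 + 2*o^2 - 3*o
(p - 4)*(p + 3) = p^2 - p - 12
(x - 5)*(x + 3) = x^2 - 2*x - 15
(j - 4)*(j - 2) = j^2 - 6*j + 8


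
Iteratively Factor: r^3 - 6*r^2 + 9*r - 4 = (r - 1)*(r^2 - 5*r + 4) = (r - 4)*(r - 1)*(r - 1)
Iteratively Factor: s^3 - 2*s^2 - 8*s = (s + 2)*(s^2 - 4*s) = (s - 4)*(s + 2)*(s)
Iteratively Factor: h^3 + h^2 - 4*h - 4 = (h + 1)*(h^2 - 4) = (h - 2)*(h + 1)*(h + 2)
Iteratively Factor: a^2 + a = (a)*(a + 1)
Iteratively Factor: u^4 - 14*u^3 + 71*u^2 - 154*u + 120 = (u - 5)*(u^3 - 9*u^2 + 26*u - 24) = (u - 5)*(u - 2)*(u^2 - 7*u + 12) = (u - 5)*(u - 4)*(u - 2)*(u - 3)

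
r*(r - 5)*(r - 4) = r^3 - 9*r^2 + 20*r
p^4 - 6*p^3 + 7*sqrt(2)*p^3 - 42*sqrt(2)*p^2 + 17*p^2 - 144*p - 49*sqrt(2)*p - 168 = (p - 7)*(p + 1)*(p + 3*sqrt(2))*(p + 4*sqrt(2))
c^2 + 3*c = c*(c + 3)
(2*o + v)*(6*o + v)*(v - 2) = 12*o^2*v - 24*o^2 + 8*o*v^2 - 16*o*v + v^3 - 2*v^2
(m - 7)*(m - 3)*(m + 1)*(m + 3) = m^4 - 6*m^3 - 16*m^2 + 54*m + 63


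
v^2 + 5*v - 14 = (v - 2)*(v + 7)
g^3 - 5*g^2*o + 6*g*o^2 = g*(g - 3*o)*(g - 2*o)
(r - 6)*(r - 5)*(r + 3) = r^3 - 8*r^2 - 3*r + 90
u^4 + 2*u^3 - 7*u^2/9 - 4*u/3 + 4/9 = (u - 2/3)*(u - 1/3)*(u + 1)*(u + 2)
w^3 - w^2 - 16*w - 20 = (w - 5)*(w + 2)^2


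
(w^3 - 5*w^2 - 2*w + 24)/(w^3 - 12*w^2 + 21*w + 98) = (w^2 - 7*w + 12)/(w^2 - 14*w + 49)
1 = 1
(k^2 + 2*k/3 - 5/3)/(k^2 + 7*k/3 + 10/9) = 3*(k - 1)/(3*k + 2)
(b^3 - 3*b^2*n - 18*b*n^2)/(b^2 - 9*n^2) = b*(b - 6*n)/(b - 3*n)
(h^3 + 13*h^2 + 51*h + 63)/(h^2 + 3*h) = h + 10 + 21/h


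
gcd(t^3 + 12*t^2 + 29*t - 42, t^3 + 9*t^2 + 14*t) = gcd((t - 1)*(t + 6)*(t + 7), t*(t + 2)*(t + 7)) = t + 7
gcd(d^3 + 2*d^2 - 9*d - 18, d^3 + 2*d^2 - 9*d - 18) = d^3 + 2*d^2 - 9*d - 18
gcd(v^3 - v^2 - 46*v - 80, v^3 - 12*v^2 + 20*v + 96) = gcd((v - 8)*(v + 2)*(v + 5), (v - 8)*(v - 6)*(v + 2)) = v^2 - 6*v - 16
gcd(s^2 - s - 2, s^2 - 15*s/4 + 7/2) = s - 2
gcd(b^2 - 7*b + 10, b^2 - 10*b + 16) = b - 2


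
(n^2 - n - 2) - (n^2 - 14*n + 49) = 13*n - 51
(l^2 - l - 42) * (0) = 0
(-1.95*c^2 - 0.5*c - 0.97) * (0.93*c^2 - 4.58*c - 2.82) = -1.8135*c^4 + 8.466*c^3 + 6.8869*c^2 + 5.8526*c + 2.7354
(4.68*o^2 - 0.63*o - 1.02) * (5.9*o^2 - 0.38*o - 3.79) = 27.612*o^4 - 5.4954*o^3 - 23.5158*o^2 + 2.7753*o + 3.8658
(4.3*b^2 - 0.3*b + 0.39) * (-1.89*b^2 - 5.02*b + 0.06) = -8.127*b^4 - 21.019*b^3 + 1.0269*b^2 - 1.9758*b + 0.0234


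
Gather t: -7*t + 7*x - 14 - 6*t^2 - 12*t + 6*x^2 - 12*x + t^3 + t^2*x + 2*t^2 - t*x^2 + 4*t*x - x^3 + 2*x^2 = t^3 + t^2*(x - 4) + t*(-x^2 + 4*x - 19) - x^3 + 8*x^2 - 5*x - 14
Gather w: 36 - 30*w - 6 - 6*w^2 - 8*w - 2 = -6*w^2 - 38*w + 28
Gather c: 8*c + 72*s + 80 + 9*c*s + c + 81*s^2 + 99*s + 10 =c*(9*s + 9) + 81*s^2 + 171*s + 90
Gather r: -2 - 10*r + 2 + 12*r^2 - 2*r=12*r^2 - 12*r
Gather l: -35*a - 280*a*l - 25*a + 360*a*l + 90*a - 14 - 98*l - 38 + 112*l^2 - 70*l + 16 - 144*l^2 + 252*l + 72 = 30*a - 32*l^2 + l*(80*a + 84) + 36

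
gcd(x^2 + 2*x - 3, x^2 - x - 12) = x + 3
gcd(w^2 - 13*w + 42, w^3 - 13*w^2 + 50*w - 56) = w - 7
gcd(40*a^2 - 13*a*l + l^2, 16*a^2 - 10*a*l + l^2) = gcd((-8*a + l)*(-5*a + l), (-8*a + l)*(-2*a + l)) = 8*a - l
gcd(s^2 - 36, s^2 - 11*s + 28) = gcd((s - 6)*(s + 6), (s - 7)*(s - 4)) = 1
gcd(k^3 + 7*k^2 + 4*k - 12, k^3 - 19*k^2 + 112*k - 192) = 1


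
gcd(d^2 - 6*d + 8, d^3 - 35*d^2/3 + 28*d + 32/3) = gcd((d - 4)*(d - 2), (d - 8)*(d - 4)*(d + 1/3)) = d - 4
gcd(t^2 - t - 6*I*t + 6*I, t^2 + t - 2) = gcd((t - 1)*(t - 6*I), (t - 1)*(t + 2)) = t - 1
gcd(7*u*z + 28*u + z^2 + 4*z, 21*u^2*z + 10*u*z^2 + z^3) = 7*u + z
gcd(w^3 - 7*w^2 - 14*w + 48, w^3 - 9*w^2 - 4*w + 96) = w^2 - 5*w - 24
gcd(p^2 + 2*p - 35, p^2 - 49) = p + 7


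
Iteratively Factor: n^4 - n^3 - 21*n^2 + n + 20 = (n - 5)*(n^3 + 4*n^2 - n - 4) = (n - 5)*(n + 4)*(n^2 - 1) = (n - 5)*(n + 1)*(n + 4)*(n - 1)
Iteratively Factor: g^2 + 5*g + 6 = (g + 3)*(g + 2)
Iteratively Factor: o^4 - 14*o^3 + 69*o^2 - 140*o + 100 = (o - 5)*(o^3 - 9*o^2 + 24*o - 20) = (o - 5)*(o - 2)*(o^2 - 7*o + 10) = (o - 5)^2*(o - 2)*(o - 2)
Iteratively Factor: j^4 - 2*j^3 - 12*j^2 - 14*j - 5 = (j - 5)*(j^3 + 3*j^2 + 3*j + 1) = (j - 5)*(j + 1)*(j^2 + 2*j + 1) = (j - 5)*(j + 1)^2*(j + 1)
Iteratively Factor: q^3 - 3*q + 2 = (q - 1)*(q^2 + q - 2) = (q - 1)*(q + 2)*(q - 1)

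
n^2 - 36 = (n - 6)*(n + 6)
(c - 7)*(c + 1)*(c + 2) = c^3 - 4*c^2 - 19*c - 14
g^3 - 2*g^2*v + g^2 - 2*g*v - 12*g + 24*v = (g - 3)*(g + 4)*(g - 2*v)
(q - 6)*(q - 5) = q^2 - 11*q + 30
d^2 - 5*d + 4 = (d - 4)*(d - 1)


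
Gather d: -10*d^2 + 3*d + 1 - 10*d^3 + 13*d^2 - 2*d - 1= -10*d^3 + 3*d^2 + d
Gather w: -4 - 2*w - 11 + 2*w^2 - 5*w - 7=2*w^2 - 7*w - 22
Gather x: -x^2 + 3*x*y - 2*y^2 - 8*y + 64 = -x^2 + 3*x*y - 2*y^2 - 8*y + 64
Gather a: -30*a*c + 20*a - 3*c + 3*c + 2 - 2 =a*(20 - 30*c)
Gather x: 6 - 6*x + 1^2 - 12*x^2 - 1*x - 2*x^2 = -14*x^2 - 7*x + 7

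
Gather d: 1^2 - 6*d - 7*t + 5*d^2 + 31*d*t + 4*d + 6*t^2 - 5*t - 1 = 5*d^2 + d*(31*t - 2) + 6*t^2 - 12*t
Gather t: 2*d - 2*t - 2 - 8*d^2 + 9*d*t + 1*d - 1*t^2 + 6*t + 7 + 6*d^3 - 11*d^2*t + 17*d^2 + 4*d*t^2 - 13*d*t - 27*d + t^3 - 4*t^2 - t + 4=6*d^3 + 9*d^2 - 24*d + t^3 + t^2*(4*d - 5) + t*(-11*d^2 - 4*d + 3) + 9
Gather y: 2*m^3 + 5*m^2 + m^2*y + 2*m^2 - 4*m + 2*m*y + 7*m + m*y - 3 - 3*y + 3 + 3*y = 2*m^3 + 7*m^2 + 3*m + y*(m^2 + 3*m)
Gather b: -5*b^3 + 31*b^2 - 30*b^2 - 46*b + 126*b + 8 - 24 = -5*b^3 + b^2 + 80*b - 16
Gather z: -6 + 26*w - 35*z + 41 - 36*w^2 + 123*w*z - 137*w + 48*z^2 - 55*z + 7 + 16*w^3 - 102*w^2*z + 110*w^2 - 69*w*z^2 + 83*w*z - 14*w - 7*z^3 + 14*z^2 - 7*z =16*w^3 + 74*w^2 - 125*w - 7*z^3 + z^2*(62 - 69*w) + z*(-102*w^2 + 206*w - 97) + 42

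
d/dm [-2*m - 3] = -2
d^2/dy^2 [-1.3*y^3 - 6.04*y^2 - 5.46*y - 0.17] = -7.8*y - 12.08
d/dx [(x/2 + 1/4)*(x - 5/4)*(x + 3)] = 3*x^2/2 + 9*x/4 - 23/16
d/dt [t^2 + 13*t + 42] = 2*t + 13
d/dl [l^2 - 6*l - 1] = 2*l - 6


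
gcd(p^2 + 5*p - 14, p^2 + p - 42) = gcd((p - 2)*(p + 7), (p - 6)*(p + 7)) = p + 7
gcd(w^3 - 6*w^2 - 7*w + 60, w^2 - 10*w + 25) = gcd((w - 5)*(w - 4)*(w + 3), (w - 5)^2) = w - 5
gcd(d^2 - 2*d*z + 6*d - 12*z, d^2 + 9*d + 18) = d + 6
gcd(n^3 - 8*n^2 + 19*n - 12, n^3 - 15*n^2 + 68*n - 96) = n^2 - 7*n + 12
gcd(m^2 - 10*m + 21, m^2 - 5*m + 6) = m - 3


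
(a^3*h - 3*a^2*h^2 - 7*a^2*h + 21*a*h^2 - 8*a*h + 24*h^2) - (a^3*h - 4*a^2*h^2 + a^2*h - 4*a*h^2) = a^2*h^2 - 8*a^2*h + 25*a*h^2 - 8*a*h + 24*h^2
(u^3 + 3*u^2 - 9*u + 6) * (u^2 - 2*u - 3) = u^5 + u^4 - 18*u^3 + 15*u^2 + 15*u - 18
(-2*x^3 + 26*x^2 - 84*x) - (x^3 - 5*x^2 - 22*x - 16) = -3*x^3 + 31*x^2 - 62*x + 16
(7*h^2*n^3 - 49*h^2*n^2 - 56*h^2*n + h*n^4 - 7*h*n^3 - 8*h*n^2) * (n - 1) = 7*h^2*n^4 - 56*h^2*n^3 - 7*h^2*n^2 + 56*h^2*n + h*n^5 - 8*h*n^4 - h*n^3 + 8*h*n^2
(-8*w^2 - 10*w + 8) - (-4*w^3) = 4*w^3 - 8*w^2 - 10*w + 8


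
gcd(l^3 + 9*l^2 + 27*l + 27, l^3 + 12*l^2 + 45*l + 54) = l^2 + 6*l + 9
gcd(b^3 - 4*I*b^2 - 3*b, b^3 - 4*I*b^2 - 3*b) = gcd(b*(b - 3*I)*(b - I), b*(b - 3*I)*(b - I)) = b^3 - 4*I*b^2 - 3*b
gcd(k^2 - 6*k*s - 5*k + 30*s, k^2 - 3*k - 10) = k - 5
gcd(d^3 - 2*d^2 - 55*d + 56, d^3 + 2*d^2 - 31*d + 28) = d^2 + 6*d - 7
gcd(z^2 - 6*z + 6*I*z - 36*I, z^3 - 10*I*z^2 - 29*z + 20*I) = 1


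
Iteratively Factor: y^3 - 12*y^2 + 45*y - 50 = (y - 2)*(y^2 - 10*y + 25) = (y - 5)*(y - 2)*(y - 5)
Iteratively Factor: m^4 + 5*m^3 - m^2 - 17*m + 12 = (m + 3)*(m^3 + 2*m^2 - 7*m + 4) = (m + 3)*(m + 4)*(m^2 - 2*m + 1) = (m - 1)*(m + 3)*(m + 4)*(m - 1)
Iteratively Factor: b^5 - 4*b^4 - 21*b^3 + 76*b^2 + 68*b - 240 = (b - 2)*(b^4 - 2*b^3 - 25*b^2 + 26*b + 120) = (b - 3)*(b - 2)*(b^3 + b^2 - 22*b - 40) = (b - 3)*(b - 2)*(b + 2)*(b^2 - b - 20) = (b - 3)*(b - 2)*(b + 2)*(b + 4)*(b - 5)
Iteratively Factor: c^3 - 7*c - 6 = (c - 3)*(c^2 + 3*c + 2) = (c - 3)*(c + 1)*(c + 2)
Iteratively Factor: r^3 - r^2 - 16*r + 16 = (r + 4)*(r^2 - 5*r + 4) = (r - 1)*(r + 4)*(r - 4)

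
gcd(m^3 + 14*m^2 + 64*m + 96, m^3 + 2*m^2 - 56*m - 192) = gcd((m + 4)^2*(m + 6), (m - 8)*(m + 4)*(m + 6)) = m^2 + 10*m + 24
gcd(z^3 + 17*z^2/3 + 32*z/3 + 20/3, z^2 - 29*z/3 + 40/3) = 1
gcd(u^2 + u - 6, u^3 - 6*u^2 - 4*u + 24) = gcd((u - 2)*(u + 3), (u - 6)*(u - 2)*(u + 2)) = u - 2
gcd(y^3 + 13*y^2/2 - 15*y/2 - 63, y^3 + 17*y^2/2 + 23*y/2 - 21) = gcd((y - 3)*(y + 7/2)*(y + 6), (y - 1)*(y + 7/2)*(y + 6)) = y^2 + 19*y/2 + 21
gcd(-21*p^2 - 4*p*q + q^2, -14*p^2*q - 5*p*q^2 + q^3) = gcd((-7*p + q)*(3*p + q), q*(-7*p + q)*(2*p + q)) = 7*p - q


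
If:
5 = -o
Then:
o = -5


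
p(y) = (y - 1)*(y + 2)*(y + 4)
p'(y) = (y - 1)*(y + 2) + (y - 1)*(y + 4) + (y + 2)*(y + 4)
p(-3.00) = 4.00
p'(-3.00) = -1.00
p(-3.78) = 1.87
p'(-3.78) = 7.07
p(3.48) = 101.66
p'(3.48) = 73.13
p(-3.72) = 2.27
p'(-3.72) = 6.32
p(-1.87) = -0.79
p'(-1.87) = -6.21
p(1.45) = 8.46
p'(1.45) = 22.81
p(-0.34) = -8.14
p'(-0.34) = -1.05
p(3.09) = 75.42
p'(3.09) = 61.54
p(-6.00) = -56.00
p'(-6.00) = 50.00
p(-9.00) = -350.00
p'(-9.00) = 155.00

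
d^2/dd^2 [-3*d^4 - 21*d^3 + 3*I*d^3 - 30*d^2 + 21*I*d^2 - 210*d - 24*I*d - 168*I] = -36*d^2 - 18*d*(7 - I) - 60 + 42*I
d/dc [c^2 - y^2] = 2*c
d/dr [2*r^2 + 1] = 4*r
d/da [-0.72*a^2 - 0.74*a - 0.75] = -1.44*a - 0.74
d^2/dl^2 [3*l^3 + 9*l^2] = 18*l + 18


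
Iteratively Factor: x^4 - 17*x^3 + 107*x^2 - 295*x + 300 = (x - 3)*(x^3 - 14*x^2 + 65*x - 100) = (x - 5)*(x - 3)*(x^2 - 9*x + 20) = (x - 5)^2*(x - 3)*(x - 4)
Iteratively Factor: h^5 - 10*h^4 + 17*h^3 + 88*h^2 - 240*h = (h + 3)*(h^4 - 13*h^3 + 56*h^2 - 80*h) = (h - 4)*(h + 3)*(h^3 - 9*h^2 + 20*h) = (h - 4)^2*(h + 3)*(h^2 - 5*h) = h*(h - 4)^2*(h + 3)*(h - 5)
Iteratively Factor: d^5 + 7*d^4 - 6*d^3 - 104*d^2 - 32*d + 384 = (d + 4)*(d^4 + 3*d^3 - 18*d^2 - 32*d + 96) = (d + 4)^2*(d^3 - d^2 - 14*d + 24) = (d - 2)*(d + 4)^2*(d^2 + d - 12) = (d - 3)*(d - 2)*(d + 4)^2*(d + 4)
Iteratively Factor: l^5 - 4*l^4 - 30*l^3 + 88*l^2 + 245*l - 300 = (l + 4)*(l^4 - 8*l^3 + 2*l^2 + 80*l - 75) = (l - 5)*(l + 4)*(l^3 - 3*l^2 - 13*l + 15) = (l - 5)*(l + 3)*(l + 4)*(l^2 - 6*l + 5) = (l - 5)^2*(l + 3)*(l + 4)*(l - 1)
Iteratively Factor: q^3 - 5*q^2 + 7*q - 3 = (q - 1)*(q^2 - 4*q + 3) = (q - 1)^2*(q - 3)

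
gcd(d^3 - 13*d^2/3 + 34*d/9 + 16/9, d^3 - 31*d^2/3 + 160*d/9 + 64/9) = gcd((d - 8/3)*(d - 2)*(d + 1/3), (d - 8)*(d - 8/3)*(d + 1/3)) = d^2 - 7*d/3 - 8/9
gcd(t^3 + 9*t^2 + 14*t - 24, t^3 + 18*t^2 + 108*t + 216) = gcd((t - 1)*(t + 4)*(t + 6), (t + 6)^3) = t + 6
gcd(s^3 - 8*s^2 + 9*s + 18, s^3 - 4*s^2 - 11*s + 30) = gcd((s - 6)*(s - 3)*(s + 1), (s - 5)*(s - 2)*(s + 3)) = 1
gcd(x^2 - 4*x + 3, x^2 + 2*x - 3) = x - 1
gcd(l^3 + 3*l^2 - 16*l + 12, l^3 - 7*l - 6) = 1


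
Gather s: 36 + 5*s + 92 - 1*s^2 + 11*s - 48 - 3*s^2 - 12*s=-4*s^2 + 4*s + 80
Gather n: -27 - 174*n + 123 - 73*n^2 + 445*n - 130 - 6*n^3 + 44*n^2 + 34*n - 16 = -6*n^3 - 29*n^2 + 305*n - 50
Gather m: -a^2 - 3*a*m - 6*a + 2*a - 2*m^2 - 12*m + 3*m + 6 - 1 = -a^2 - 4*a - 2*m^2 + m*(-3*a - 9) + 5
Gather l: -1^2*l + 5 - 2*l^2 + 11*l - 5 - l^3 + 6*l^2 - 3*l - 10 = -l^3 + 4*l^2 + 7*l - 10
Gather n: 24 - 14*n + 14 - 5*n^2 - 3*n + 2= -5*n^2 - 17*n + 40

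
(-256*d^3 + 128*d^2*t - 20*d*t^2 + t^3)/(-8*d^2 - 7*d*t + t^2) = (32*d^2 - 12*d*t + t^2)/(d + t)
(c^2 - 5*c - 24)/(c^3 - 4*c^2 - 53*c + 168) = (c + 3)/(c^2 + 4*c - 21)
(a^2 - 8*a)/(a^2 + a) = (a - 8)/(a + 1)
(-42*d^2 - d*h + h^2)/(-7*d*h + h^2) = (6*d + h)/h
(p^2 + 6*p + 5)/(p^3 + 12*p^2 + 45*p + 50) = (p + 1)/(p^2 + 7*p + 10)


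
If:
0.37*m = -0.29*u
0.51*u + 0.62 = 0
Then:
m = 0.95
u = -1.22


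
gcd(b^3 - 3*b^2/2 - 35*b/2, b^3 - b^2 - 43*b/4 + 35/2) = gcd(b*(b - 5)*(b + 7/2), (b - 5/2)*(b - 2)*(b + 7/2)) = b + 7/2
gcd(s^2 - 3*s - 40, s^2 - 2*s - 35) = s + 5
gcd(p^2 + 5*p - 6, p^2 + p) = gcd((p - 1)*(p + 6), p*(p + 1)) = 1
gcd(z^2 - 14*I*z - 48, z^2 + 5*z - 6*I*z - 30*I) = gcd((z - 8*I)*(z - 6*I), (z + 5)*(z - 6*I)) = z - 6*I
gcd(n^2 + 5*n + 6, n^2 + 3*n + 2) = n + 2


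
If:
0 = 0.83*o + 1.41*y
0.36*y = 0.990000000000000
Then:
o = -4.67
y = 2.75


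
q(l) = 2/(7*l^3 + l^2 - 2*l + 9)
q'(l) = 2*(-21*l^2 - 2*l + 2)/(7*l^3 + l^2 - 2*l + 9)^2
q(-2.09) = -0.04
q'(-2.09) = -0.08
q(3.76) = 0.01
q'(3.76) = -0.00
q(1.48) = 0.06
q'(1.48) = -0.10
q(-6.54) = -0.00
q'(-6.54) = -0.00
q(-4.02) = -0.00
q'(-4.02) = -0.00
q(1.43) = 0.07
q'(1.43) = -0.11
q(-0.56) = 0.22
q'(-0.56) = -0.08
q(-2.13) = -0.04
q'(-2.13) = -0.07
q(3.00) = 0.01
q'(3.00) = -0.00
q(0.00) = 0.22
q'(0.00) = 0.05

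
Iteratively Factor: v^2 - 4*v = (v - 4)*(v)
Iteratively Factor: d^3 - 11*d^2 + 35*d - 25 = (d - 5)*(d^2 - 6*d + 5) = (d - 5)*(d - 1)*(d - 5)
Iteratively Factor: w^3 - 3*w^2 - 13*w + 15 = (w + 3)*(w^2 - 6*w + 5) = (w - 1)*(w + 3)*(w - 5)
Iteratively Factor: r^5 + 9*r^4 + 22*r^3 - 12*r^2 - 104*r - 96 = (r + 4)*(r^4 + 5*r^3 + 2*r^2 - 20*r - 24) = (r + 2)*(r + 4)*(r^3 + 3*r^2 - 4*r - 12) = (r - 2)*(r + 2)*(r + 4)*(r^2 + 5*r + 6) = (r - 2)*(r + 2)*(r + 3)*(r + 4)*(r + 2)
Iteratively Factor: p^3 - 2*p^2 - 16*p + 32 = (p - 4)*(p^2 + 2*p - 8) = (p - 4)*(p - 2)*(p + 4)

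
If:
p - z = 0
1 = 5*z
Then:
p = 1/5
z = 1/5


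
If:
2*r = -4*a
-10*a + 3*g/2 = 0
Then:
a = -r/2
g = -10*r/3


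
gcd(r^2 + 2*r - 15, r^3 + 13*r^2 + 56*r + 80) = r + 5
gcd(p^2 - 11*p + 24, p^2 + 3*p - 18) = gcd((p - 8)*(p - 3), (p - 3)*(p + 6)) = p - 3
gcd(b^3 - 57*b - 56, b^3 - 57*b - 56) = b^3 - 57*b - 56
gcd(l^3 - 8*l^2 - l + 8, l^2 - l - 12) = 1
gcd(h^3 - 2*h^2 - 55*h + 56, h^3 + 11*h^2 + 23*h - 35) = h^2 + 6*h - 7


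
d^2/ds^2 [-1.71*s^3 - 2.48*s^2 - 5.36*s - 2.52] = -10.26*s - 4.96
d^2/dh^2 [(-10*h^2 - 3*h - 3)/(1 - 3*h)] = 92/(27*h^3 - 27*h^2 + 9*h - 1)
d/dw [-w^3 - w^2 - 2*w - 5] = -3*w^2 - 2*w - 2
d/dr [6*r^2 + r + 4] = 12*r + 1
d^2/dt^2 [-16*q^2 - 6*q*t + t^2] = 2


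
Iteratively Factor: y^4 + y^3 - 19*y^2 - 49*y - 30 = (y + 2)*(y^3 - y^2 - 17*y - 15) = (y + 1)*(y + 2)*(y^2 - 2*y - 15) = (y + 1)*(y + 2)*(y + 3)*(y - 5)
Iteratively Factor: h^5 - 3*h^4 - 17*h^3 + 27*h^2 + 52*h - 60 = (h - 2)*(h^4 - h^3 - 19*h^2 - 11*h + 30) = (h - 5)*(h - 2)*(h^3 + 4*h^2 + h - 6) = (h - 5)*(h - 2)*(h + 3)*(h^2 + h - 2) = (h - 5)*(h - 2)*(h - 1)*(h + 3)*(h + 2)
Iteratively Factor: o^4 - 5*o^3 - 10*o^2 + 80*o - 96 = (o - 2)*(o^3 - 3*o^2 - 16*o + 48) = (o - 4)*(o - 2)*(o^2 + o - 12) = (o - 4)*(o - 2)*(o + 4)*(o - 3)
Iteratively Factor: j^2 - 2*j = (j - 2)*(j)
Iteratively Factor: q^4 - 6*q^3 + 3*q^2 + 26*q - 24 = (q - 4)*(q^3 - 2*q^2 - 5*q + 6) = (q - 4)*(q + 2)*(q^2 - 4*q + 3) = (q - 4)*(q - 1)*(q + 2)*(q - 3)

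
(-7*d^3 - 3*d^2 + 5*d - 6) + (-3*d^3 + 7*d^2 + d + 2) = -10*d^3 + 4*d^2 + 6*d - 4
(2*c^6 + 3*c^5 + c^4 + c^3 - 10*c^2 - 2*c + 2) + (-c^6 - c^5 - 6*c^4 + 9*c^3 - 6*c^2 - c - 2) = c^6 + 2*c^5 - 5*c^4 + 10*c^3 - 16*c^2 - 3*c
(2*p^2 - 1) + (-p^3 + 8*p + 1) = -p^3 + 2*p^2 + 8*p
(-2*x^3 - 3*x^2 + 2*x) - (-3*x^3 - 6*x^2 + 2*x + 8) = x^3 + 3*x^2 - 8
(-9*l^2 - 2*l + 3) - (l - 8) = -9*l^2 - 3*l + 11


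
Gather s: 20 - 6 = 14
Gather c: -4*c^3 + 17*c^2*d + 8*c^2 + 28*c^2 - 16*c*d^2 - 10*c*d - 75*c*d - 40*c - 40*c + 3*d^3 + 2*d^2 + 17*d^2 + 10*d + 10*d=-4*c^3 + c^2*(17*d + 36) + c*(-16*d^2 - 85*d - 80) + 3*d^3 + 19*d^2 + 20*d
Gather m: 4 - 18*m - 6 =-18*m - 2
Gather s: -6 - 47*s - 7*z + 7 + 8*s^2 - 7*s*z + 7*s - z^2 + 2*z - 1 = 8*s^2 + s*(-7*z - 40) - z^2 - 5*z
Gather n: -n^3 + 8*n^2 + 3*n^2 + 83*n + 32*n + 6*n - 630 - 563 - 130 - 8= -n^3 + 11*n^2 + 121*n - 1331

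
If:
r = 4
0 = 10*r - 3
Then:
No Solution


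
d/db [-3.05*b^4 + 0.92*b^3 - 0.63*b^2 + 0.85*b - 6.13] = -12.2*b^3 + 2.76*b^2 - 1.26*b + 0.85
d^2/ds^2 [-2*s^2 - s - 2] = -4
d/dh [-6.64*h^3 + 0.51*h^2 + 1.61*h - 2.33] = -19.92*h^2 + 1.02*h + 1.61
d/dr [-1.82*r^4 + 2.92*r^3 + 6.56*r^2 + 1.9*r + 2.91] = -7.28*r^3 + 8.76*r^2 + 13.12*r + 1.9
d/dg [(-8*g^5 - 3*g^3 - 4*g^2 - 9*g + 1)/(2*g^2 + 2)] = (-24*g^6 - 43*g^4 - 10*g - 9)/(2*(g^4 + 2*g^2 + 1))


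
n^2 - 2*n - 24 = (n - 6)*(n + 4)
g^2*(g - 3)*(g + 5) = g^4 + 2*g^3 - 15*g^2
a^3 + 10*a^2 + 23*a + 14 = (a + 1)*(a + 2)*(a + 7)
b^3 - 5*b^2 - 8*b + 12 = (b - 6)*(b - 1)*(b + 2)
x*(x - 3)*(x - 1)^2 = x^4 - 5*x^3 + 7*x^2 - 3*x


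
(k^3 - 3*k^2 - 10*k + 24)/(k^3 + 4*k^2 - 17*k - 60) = (k - 2)/(k + 5)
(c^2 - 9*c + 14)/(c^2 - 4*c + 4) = (c - 7)/(c - 2)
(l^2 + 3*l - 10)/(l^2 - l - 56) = (-l^2 - 3*l + 10)/(-l^2 + l + 56)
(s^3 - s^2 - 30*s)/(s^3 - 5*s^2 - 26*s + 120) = s/(s - 4)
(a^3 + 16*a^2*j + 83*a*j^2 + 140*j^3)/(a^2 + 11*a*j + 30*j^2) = (a^2 + 11*a*j + 28*j^2)/(a + 6*j)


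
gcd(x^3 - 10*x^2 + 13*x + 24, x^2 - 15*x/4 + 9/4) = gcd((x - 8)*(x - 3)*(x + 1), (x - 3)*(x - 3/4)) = x - 3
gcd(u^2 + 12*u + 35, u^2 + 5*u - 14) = u + 7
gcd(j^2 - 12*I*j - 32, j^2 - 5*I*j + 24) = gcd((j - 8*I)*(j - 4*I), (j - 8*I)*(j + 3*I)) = j - 8*I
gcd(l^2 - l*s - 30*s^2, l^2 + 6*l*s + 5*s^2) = l + 5*s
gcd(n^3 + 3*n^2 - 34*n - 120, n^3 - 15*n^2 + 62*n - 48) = n - 6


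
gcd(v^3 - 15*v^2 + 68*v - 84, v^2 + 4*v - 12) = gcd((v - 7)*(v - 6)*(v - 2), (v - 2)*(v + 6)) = v - 2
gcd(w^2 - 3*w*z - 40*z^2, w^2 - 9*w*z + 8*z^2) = -w + 8*z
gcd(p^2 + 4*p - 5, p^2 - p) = p - 1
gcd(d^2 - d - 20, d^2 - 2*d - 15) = d - 5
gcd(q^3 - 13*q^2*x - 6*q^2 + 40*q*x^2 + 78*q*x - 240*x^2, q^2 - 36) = q - 6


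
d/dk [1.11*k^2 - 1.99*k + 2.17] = 2.22*k - 1.99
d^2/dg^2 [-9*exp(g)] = -9*exp(g)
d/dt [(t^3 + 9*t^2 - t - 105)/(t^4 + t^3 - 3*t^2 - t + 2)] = (-t^5 - 19*t^4 - 28*t^3 + 392*t^2 + 701*t + 107)/(t^7 + 3*t^6 - 2*t^5 - 10*t^4 + t^3 + 11*t^2 - 4)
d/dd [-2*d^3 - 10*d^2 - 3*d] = -6*d^2 - 20*d - 3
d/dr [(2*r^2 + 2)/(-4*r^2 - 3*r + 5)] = 6*(-r^2 + 6*r + 1)/(16*r^4 + 24*r^3 - 31*r^2 - 30*r + 25)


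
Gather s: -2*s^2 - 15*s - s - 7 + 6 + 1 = -2*s^2 - 16*s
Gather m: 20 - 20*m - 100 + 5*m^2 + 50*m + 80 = 5*m^2 + 30*m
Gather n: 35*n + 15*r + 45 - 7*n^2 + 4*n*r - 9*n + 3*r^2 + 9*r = -7*n^2 + n*(4*r + 26) + 3*r^2 + 24*r + 45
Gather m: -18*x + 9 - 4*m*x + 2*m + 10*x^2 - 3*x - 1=m*(2 - 4*x) + 10*x^2 - 21*x + 8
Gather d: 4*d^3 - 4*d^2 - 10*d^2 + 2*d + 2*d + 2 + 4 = 4*d^3 - 14*d^2 + 4*d + 6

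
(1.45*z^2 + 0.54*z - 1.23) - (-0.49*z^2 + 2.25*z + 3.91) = 1.94*z^2 - 1.71*z - 5.14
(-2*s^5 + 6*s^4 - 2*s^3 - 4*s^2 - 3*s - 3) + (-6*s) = -2*s^5 + 6*s^4 - 2*s^3 - 4*s^2 - 9*s - 3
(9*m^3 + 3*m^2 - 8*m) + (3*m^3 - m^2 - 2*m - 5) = 12*m^3 + 2*m^2 - 10*m - 5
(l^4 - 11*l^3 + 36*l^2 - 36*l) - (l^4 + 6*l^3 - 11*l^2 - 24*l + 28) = -17*l^3 + 47*l^2 - 12*l - 28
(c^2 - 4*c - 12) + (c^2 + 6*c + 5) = 2*c^2 + 2*c - 7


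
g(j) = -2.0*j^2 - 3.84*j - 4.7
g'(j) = -4.0*j - 3.84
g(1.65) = -16.48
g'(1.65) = -10.44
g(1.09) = -11.26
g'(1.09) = -8.20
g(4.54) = -63.36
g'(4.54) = -22.00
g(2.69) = -29.50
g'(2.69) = -14.60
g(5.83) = -95.06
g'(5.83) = -27.16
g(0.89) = -9.70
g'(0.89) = -7.40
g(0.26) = -5.83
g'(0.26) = -4.88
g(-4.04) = -21.83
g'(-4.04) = 12.32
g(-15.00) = -397.10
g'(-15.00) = 56.16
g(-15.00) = -397.10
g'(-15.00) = 56.16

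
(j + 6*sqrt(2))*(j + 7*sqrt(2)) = j^2 + 13*sqrt(2)*j + 84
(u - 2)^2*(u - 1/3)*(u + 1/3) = u^4 - 4*u^3 + 35*u^2/9 + 4*u/9 - 4/9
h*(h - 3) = h^2 - 3*h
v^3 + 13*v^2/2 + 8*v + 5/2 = (v + 1/2)*(v + 1)*(v + 5)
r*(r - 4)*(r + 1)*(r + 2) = r^4 - r^3 - 10*r^2 - 8*r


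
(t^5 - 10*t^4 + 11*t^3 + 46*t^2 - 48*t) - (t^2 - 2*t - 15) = t^5 - 10*t^4 + 11*t^3 + 45*t^2 - 46*t + 15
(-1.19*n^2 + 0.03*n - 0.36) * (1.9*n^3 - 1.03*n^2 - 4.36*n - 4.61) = -2.261*n^5 + 1.2827*n^4 + 4.4735*n^3 + 5.7259*n^2 + 1.4313*n + 1.6596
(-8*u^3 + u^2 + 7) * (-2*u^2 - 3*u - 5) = 16*u^5 + 22*u^4 + 37*u^3 - 19*u^2 - 21*u - 35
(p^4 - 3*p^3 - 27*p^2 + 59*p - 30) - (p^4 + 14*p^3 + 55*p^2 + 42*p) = -17*p^3 - 82*p^2 + 17*p - 30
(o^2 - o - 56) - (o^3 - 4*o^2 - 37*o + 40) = -o^3 + 5*o^2 + 36*o - 96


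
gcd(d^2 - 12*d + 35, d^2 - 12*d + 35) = d^2 - 12*d + 35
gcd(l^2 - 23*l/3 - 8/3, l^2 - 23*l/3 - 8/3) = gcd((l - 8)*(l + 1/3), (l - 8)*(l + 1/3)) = l^2 - 23*l/3 - 8/3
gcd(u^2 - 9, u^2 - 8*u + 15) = u - 3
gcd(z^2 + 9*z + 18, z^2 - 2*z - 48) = z + 6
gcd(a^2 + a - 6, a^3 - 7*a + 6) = a^2 + a - 6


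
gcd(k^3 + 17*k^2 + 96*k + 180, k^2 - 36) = k + 6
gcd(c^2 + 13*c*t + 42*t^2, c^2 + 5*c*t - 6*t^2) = c + 6*t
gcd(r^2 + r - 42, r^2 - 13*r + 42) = r - 6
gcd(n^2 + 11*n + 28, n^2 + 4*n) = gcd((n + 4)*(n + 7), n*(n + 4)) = n + 4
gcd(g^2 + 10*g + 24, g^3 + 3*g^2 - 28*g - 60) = g + 6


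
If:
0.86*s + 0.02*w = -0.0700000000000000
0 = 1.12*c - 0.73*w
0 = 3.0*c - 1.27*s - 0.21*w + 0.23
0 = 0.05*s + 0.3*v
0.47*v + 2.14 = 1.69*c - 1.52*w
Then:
No Solution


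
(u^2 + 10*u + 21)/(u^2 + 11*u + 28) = (u + 3)/(u + 4)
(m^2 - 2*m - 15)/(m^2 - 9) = (m - 5)/(m - 3)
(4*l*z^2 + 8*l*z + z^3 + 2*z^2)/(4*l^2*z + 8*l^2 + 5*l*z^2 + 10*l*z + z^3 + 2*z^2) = z/(l + z)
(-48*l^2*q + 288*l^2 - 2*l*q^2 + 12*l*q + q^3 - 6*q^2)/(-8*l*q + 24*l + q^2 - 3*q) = (6*l*q - 36*l + q^2 - 6*q)/(q - 3)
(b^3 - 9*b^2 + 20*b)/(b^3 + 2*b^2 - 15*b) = (b^2 - 9*b + 20)/(b^2 + 2*b - 15)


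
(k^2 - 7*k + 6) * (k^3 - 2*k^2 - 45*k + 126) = k^5 - 9*k^4 - 25*k^3 + 429*k^2 - 1152*k + 756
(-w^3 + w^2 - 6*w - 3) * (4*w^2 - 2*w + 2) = -4*w^5 + 6*w^4 - 28*w^3 + 2*w^2 - 6*w - 6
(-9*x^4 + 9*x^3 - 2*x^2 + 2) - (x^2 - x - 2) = -9*x^4 + 9*x^3 - 3*x^2 + x + 4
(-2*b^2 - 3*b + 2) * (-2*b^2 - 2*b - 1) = 4*b^4 + 10*b^3 + 4*b^2 - b - 2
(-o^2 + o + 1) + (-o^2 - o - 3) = -2*o^2 - 2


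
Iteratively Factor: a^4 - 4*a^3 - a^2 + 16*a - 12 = (a - 2)*(a^3 - 2*a^2 - 5*a + 6) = (a - 2)*(a - 1)*(a^2 - a - 6) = (a - 2)*(a - 1)*(a + 2)*(a - 3)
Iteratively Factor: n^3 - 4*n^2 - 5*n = (n)*(n^2 - 4*n - 5) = n*(n - 5)*(n + 1)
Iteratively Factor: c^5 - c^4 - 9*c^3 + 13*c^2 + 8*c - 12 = (c + 1)*(c^4 - 2*c^3 - 7*c^2 + 20*c - 12) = (c + 1)*(c + 3)*(c^3 - 5*c^2 + 8*c - 4) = (c - 1)*(c + 1)*(c + 3)*(c^2 - 4*c + 4) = (c - 2)*(c - 1)*(c + 1)*(c + 3)*(c - 2)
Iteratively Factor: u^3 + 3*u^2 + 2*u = (u)*(u^2 + 3*u + 2) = u*(u + 1)*(u + 2)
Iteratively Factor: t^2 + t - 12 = (t - 3)*(t + 4)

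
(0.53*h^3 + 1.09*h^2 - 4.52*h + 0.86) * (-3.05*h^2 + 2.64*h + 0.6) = -1.6165*h^5 - 1.9253*h^4 + 16.9816*h^3 - 13.9018*h^2 - 0.4416*h + 0.516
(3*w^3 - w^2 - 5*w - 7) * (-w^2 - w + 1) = -3*w^5 - 2*w^4 + 9*w^3 + 11*w^2 + 2*w - 7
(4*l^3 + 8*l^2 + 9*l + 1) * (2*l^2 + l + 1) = 8*l^5 + 20*l^4 + 30*l^3 + 19*l^2 + 10*l + 1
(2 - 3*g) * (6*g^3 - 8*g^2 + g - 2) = -18*g^4 + 36*g^3 - 19*g^2 + 8*g - 4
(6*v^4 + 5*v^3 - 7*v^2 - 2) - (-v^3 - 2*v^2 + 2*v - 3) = 6*v^4 + 6*v^3 - 5*v^2 - 2*v + 1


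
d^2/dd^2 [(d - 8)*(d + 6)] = 2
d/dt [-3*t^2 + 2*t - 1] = 2 - 6*t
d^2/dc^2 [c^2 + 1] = 2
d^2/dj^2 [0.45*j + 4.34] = 0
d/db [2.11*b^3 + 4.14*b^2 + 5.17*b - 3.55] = 6.33*b^2 + 8.28*b + 5.17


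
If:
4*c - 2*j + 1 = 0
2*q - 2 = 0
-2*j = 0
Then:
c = -1/4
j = 0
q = 1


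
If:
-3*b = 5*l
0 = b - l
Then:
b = 0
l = 0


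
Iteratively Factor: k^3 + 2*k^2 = (k)*(k^2 + 2*k) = k*(k + 2)*(k)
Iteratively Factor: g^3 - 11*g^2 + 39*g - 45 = (g - 3)*(g^2 - 8*g + 15) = (g - 3)^2*(g - 5)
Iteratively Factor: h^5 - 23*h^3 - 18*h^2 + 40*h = (h - 5)*(h^4 + 5*h^3 + 2*h^2 - 8*h) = h*(h - 5)*(h^3 + 5*h^2 + 2*h - 8) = h*(h - 5)*(h - 1)*(h^2 + 6*h + 8) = h*(h - 5)*(h - 1)*(h + 4)*(h + 2)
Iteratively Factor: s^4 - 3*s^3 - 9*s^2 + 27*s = (s + 3)*(s^3 - 6*s^2 + 9*s) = s*(s + 3)*(s^2 - 6*s + 9) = s*(s - 3)*(s + 3)*(s - 3)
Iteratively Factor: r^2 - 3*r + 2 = (r - 1)*(r - 2)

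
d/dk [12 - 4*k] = -4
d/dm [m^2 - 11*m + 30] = 2*m - 11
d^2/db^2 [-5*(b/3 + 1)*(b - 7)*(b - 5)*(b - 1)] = -20*b^2 + 100*b - 80/3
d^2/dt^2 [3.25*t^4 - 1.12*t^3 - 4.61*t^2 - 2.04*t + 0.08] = 39.0*t^2 - 6.72*t - 9.22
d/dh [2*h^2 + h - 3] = 4*h + 1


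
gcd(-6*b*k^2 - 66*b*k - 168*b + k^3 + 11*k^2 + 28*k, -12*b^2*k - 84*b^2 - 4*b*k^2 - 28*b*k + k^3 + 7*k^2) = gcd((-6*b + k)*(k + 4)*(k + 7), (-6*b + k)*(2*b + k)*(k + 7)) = 6*b*k + 42*b - k^2 - 7*k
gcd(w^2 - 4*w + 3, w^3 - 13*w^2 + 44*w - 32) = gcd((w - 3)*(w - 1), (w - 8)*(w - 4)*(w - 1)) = w - 1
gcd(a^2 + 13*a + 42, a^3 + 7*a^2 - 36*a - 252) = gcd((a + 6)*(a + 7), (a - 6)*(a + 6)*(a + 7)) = a^2 + 13*a + 42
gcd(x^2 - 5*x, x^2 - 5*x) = x^2 - 5*x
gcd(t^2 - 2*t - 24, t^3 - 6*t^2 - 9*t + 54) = t - 6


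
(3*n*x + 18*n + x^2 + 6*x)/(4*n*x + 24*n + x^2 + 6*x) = (3*n + x)/(4*n + x)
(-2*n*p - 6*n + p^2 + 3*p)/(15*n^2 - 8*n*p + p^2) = (-2*n*p - 6*n + p^2 + 3*p)/(15*n^2 - 8*n*p + p^2)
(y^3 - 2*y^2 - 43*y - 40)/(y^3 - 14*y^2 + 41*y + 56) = (y + 5)/(y - 7)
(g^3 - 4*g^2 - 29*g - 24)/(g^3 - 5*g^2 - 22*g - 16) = (g + 3)/(g + 2)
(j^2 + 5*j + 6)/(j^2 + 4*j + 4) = (j + 3)/(j + 2)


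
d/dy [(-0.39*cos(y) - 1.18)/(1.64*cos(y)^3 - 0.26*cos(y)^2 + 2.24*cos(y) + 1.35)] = (-1.2792*cos(y)^3 - 5.7042*cos(y)^2 + 0.6136*cos(y) - 2.1167)*sin(y)/(2.6896*cos(y)^6 - 0.8528*cos(y)^5 + 7.4148*cos(y)^4 + 3.2632*cos(y)^3 + 4.3156*cos(y)^2 + 6.048*cos(y) + 1.8225)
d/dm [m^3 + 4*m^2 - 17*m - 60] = 3*m^2 + 8*m - 17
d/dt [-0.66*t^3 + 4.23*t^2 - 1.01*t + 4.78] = -1.98*t^2 + 8.46*t - 1.01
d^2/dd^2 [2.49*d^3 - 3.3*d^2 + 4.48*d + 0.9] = 14.94*d - 6.6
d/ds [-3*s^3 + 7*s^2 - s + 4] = -9*s^2 + 14*s - 1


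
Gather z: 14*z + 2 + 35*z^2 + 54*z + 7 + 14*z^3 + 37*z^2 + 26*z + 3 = 14*z^3 + 72*z^2 + 94*z + 12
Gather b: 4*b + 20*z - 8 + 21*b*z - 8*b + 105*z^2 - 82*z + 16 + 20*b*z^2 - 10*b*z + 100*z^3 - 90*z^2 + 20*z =b*(20*z^2 + 11*z - 4) + 100*z^3 + 15*z^2 - 42*z + 8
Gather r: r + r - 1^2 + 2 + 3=2*r + 4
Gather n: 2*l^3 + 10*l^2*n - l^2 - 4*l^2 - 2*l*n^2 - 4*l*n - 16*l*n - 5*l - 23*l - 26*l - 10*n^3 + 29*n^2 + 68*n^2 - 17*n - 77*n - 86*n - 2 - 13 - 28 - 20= 2*l^3 - 5*l^2 - 54*l - 10*n^3 + n^2*(97 - 2*l) + n*(10*l^2 - 20*l - 180) - 63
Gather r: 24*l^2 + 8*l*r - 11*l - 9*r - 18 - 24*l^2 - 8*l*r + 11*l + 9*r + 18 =0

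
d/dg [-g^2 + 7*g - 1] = 7 - 2*g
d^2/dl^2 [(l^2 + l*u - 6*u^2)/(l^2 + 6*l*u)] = 2*u*(-5*l^3 - 18*l^2*u - 108*l*u^2 - 216*u^3)/(l^3*(l^3 + 18*l^2*u + 108*l*u^2 + 216*u^3))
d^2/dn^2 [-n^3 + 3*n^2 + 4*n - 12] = 6 - 6*n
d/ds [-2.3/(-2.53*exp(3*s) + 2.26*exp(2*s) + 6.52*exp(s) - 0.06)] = (-17.457*exp(2*s) + 10.396*exp(s) + 14.996)*exp(s)/(2.53*exp(3*s) - 2.26*exp(2*s) - 6.52*exp(s) + 0.06)^2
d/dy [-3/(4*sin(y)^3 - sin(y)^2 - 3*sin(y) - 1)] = -(12*sin(2*y) + 36*cos(3*y))/(2*sin(3*y) - cos(2*y) + 3)^2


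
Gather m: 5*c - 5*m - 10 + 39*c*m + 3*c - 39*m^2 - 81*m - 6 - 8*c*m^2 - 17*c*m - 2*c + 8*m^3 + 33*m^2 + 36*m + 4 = 6*c + 8*m^3 + m^2*(-8*c - 6) + m*(22*c - 50) - 12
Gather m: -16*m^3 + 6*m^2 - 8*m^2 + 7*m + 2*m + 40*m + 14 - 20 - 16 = -16*m^3 - 2*m^2 + 49*m - 22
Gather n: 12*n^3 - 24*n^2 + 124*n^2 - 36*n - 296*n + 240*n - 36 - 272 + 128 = 12*n^3 + 100*n^2 - 92*n - 180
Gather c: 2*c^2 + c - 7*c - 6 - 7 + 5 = 2*c^2 - 6*c - 8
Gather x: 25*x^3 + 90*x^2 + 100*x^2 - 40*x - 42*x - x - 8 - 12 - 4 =25*x^3 + 190*x^2 - 83*x - 24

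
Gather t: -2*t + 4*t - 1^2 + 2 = 2*t + 1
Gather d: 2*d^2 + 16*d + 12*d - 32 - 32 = 2*d^2 + 28*d - 64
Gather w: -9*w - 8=-9*w - 8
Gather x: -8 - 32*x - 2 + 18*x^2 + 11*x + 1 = 18*x^2 - 21*x - 9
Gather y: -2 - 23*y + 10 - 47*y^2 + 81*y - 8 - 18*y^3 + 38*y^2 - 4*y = -18*y^3 - 9*y^2 + 54*y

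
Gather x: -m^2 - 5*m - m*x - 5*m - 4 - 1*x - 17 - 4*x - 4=-m^2 - 10*m + x*(-m - 5) - 25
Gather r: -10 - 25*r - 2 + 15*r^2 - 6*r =15*r^2 - 31*r - 12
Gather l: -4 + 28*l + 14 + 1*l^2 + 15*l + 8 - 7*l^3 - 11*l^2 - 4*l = -7*l^3 - 10*l^2 + 39*l + 18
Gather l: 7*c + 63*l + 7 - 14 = 7*c + 63*l - 7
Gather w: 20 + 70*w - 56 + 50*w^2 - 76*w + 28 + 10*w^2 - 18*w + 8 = 60*w^2 - 24*w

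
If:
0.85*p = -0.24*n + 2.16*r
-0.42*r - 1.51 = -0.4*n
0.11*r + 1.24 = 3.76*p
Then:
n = 4.44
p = 0.35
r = 0.63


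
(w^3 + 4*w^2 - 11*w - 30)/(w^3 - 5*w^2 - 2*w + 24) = (w + 5)/(w - 4)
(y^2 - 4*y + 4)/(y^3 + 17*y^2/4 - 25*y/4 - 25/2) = 4*(y - 2)/(4*y^2 + 25*y + 25)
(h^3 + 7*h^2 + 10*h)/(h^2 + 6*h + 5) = h*(h + 2)/(h + 1)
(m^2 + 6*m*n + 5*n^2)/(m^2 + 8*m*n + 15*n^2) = (m + n)/(m + 3*n)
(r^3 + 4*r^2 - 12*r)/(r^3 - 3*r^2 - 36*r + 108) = r*(r - 2)/(r^2 - 9*r + 18)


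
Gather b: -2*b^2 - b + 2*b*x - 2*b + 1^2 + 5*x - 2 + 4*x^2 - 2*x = -2*b^2 + b*(2*x - 3) + 4*x^2 + 3*x - 1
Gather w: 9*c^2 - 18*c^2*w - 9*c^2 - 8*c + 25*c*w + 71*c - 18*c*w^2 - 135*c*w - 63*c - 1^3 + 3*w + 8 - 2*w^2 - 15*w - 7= w^2*(-18*c - 2) + w*(-18*c^2 - 110*c - 12)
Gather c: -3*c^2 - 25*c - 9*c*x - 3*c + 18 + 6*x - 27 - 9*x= -3*c^2 + c*(-9*x - 28) - 3*x - 9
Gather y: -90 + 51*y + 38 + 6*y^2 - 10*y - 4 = 6*y^2 + 41*y - 56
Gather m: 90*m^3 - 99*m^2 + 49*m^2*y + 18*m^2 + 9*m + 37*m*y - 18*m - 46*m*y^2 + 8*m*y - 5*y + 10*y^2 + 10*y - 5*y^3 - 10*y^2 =90*m^3 + m^2*(49*y - 81) + m*(-46*y^2 + 45*y - 9) - 5*y^3 + 5*y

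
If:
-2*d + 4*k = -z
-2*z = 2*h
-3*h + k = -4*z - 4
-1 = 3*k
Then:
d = -13/14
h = 11/21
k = -1/3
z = -11/21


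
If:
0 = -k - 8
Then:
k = -8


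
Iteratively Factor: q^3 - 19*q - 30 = (q - 5)*(q^2 + 5*q + 6) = (q - 5)*(q + 2)*(q + 3)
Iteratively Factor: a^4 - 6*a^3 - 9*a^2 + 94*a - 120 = (a + 4)*(a^3 - 10*a^2 + 31*a - 30) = (a - 5)*(a + 4)*(a^2 - 5*a + 6) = (a - 5)*(a - 2)*(a + 4)*(a - 3)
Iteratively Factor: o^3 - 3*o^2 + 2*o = (o - 1)*(o^2 - 2*o) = (o - 2)*(o - 1)*(o)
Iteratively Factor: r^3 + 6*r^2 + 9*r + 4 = (r + 1)*(r^2 + 5*r + 4) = (r + 1)^2*(r + 4)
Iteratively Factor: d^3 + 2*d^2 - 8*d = (d + 4)*(d^2 - 2*d) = d*(d + 4)*(d - 2)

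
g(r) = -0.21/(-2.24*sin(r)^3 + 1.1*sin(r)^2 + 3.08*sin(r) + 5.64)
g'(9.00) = -0.01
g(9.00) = -0.03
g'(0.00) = 0.02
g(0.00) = -0.04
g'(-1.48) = -0.00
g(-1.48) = -0.04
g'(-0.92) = -0.01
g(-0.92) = -0.04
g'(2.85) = -0.01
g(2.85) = -0.03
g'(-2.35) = 0.01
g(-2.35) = -0.04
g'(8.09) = 0.00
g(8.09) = -0.03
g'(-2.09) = 0.01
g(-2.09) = -0.04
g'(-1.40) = -0.01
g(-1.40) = -0.04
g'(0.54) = 0.01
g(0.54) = -0.03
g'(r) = -0.21*(6.72*sin(r)^2*cos(r) - 2.2*sin(r)*cos(r) - 3.08*cos(r))/(-2.24*sin(r)^3 + 1.1*sin(r)^2 + 3.08*sin(r) + 5.64)^2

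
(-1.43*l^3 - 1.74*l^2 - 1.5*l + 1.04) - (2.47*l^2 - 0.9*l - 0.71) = -1.43*l^3 - 4.21*l^2 - 0.6*l + 1.75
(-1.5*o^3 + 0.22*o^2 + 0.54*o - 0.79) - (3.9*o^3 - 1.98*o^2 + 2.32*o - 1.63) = -5.4*o^3 + 2.2*o^2 - 1.78*o + 0.84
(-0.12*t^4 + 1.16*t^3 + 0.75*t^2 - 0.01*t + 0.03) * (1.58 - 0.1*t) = 0.012*t^5 - 0.3056*t^4 + 1.7578*t^3 + 1.186*t^2 - 0.0188*t + 0.0474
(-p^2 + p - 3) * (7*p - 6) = -7*p^3 + 13*p^2 - 27*p + 18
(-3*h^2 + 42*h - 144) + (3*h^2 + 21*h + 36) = 63*h - 108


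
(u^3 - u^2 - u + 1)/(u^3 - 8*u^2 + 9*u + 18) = (u^2 - 2*u + 1)/(u^2 - 9*u + 18)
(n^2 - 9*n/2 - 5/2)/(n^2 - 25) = (n + 1/2)/(n + 5)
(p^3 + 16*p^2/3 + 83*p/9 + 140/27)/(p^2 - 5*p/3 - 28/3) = (p^2 + 3*p + 20/9)/(p - 4)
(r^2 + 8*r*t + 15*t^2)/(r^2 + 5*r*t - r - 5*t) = (r + 3*t)/(r - 1)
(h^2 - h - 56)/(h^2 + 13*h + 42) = (h - 8)/(h + 6)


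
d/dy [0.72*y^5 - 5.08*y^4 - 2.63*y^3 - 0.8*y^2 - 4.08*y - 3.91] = 3.6*y^4 - 20.32*y^3 - 7.89*y^2 - 1.6*y - 4.08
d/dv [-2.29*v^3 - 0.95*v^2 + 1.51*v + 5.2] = -6.87*v^2 - 1.9*v + 1.51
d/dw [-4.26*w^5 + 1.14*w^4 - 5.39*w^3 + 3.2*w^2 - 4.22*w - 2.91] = -21.3*w^4 + 4.56*w^3 - 16.17*w^2 + 6.4*w - 4.22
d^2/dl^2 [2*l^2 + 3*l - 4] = 4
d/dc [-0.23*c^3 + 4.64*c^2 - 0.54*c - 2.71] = -0.69*c^2 + 9.28*c - 0.54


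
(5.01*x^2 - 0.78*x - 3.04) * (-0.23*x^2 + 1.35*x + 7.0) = -1.1523*x^4 + 6.9429*x^3 + 34.7162*x^2 - 9.564*x - 21.28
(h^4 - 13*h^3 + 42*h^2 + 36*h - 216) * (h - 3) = h^5 - 16*h^4 + 81*h^3 - 90*h^2 - 324*h + 648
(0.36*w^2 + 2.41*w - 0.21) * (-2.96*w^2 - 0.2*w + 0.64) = -1.0656*w^4 - 7.2056*w^3 + 0.37*w^2 + 1.5844*w - 0.1344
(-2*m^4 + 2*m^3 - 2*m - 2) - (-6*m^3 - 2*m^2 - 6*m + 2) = -2*m^4 + 8*m^3 + 2*m^2 + 4*m - 4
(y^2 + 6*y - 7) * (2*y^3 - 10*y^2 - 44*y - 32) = 2*y^5 + 2*y^4 - 118*y^3 - 226*y^2 + 116*y + 224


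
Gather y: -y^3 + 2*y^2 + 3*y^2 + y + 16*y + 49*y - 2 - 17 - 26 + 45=-y^3 + 5*y^2 + 66*y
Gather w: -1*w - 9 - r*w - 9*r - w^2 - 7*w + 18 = -9*r - w^2 + w*(-r - 8) + 9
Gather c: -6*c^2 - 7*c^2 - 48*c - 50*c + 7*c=-13*c^2 - 91*c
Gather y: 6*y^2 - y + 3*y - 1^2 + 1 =6*y^2 + 2*y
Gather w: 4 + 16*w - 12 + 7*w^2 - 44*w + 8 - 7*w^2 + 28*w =0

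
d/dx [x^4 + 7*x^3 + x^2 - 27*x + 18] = 4*x^3 + 21*x^2 + 2*x - 27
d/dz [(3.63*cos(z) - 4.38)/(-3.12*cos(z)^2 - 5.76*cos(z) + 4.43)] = (-11.3256*cos(z)^2 + 27.3312*cos(z) + 9.1479)*sin(z)/(9.7344*cos(z)^4 + 35.9424*cos(z)^3 + 5.5344*cos(z)^2 - 51.0336*cos(z) + 19.6249)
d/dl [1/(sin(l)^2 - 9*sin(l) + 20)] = (9 - 2*sin(l))*cos(l)/(sin(l)^2 - 9*sin(l) + 20)^2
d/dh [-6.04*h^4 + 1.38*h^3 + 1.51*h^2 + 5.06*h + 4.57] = -24.16*h^3 + 4.14*h^2 + 3.02*h + 5.06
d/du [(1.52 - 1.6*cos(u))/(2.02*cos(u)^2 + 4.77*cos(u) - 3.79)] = (-3.232*cos(u)^2 + 6.1408*cos(u) + 1.1864)*sin(u)/(4.0804*cos(u)^4 + 19.2708*cos(u)^3 + 7.4413*cos(u)^2 - 36.1566*cos(u) + 14.3641)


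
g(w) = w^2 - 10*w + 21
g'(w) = 2*w - 10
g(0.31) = 18.00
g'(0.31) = -9.38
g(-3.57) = 69.44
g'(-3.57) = -17.14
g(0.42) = 16.98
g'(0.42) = -9.16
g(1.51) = 8.18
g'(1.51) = -6.98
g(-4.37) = 83.80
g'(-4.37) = -18.74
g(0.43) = 16.88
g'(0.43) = -9.14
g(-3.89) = 75.03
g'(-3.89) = -17.78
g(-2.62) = 54.06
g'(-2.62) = -15.24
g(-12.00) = 285.00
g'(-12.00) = -34.00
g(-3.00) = 60.00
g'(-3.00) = -16.00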